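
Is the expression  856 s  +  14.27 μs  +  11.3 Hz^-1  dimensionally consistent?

Work out the base dimensions of each:
  856 s:  s
  14.27 μs:  s
  11.3 Hz^-1:  Hz⁻¹ = (s⁻¹)⁻¹ = s
Every term reduces to s.

Yes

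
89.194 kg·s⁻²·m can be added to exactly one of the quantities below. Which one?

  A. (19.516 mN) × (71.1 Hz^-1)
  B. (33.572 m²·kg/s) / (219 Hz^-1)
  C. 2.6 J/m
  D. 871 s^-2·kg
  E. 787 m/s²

Reference: kg·m·s⁻².
Each option:
  A. [kg·m·s⁻²] · [s] = kg·m·s⁻¹
  B. [kg·m²·s⁻¹] / [s] = kg·m²·s⁻²
  C. J·m⁻¹ = N·m·m⁻¹ = kg·m·s⁻²  ← same
  D. kg·s⁻²
  E. m·s⁻²
Only C. matches kg·m·s⁻².

C.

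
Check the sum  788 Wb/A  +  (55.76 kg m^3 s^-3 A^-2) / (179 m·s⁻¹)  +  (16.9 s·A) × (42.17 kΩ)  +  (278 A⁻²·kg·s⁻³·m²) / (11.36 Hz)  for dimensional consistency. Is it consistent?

No

Reduce each to base SI dimensions:
  788 Wb/A:  Wb·A⁻¹ = V·s·A⁻¹ = kg·m²·s⁻²·A⁻²
  (55.76 kg m^3 s^-3 A^-2) / (179 m·s⁻¹):  [kg·m³·s⁻³·A⁻²] / [m·s⁻¹] = kg·m²·s⁻²·A⁻²
  (16.9 s·A) × (42.17 kΩ):  [s·A] · [kg·m²·s⁻³·A⁻²] = kg·m²·s⁻²·A⁻¹
  (278 A⁻²·kg·s⁻³·m²) / (11.36 Hz):  [kg·m²·s⁻³·A⁻²] / [s⁻¹] = kg·m²·s⁻²·A⁻²
The terms do not share a single dimension (kg·m²·s⁻²·A⁻² vs kg·m²·s⁻²·A⁻¹).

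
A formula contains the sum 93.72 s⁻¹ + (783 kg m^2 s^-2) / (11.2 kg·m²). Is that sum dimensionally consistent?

Work out the base dimensions of each:
  93.72 s⁻¹:  s⁻¹
  (783 kg m^2 s^-2) / (11.2 kg·m²):  [kg·m²·s⁻²] / [kg·m²] = s⁻²
s⁻¹ ≠ s⁻², so they cannot be added.

No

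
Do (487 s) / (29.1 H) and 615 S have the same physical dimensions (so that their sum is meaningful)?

Dimensions:
  (487 s) / (29.1 H):  [s] / [kg·m²·s⁻²·A⁻²] = kg⁻¹·m⁻²·s³·A²
  615 S:  S = Ω⁻¹ = kg⁻¹·m⁻²·s³·A²
Both are kg⁻¹·m⁻²·s³·A², so they have the same dimensions and can be added.

Yes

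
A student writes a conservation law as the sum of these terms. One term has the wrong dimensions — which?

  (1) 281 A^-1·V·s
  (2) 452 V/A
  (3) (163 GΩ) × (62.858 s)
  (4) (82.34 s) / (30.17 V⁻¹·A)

Reduce each to base SI dimensions:
  (1) V·s·A⁻¹ = J·C⁻¹·s·A⁻¹ = kg·m²·s⁻²·A⁻²
  (2) V·A⁻¹ = J·C⁻¹·A⁻¹ = kg·m²·s⁻³·A⁻²
  (3) [kg·m²·s⁻³·A⁻²] · [s] = kg·m²·s⁻²·A⁻²
  (4) [s] / [kg⁻¹·m⁻²·s³·A²] = kg·m²·s⁻²·A⁻²
All reduce to kg·m²·s⁻²·A⁻² except (2), which is kg·m²·s⁻³·A⁻².

(2)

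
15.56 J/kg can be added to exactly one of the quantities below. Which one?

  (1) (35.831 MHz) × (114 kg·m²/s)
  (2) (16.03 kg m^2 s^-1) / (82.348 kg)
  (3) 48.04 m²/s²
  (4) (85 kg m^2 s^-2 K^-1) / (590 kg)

(3)

Reference: J·kg⁻¹ = N·m·kg⁻¹ = m²·s⁻².
Each option:
  (1) [s⁻¹] · [kg·m²·s⁻¹] = kg·m²·s⁻²
  (2) [kg·m²·s⁻¹] / [kg] = m²·s⁻¹
  (3) m²·s⁻²  ← same
  (4) [kg·m²·s⁻²·K⁻¹] / [kg] = m²·s⁻²·K⁻¹
Only (3) matches m²·s⁻².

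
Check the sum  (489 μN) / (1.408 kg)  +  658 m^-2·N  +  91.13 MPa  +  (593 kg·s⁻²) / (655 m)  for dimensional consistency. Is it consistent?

Work out the base dimensions of each:
  (489 μN) / (1.408 kg):  [kg·m·s⁻²] / [kg] = m·s⁻²
  658 m^-2·N:  N·m⁻² = kg·m·s⁻²·m⁻² = kg·m⁻¹·s⁻²
  91.13 MPa:  Pa = N·m⁻² = kg·m⁻¹·s⁻²
  (593 kg·s⁻²) / (655 m):  [kg·s⁻²] / [m] = kg·m⁻¹·s⁻²
The terms do not share a single dimension (kg·m⁻¹·s⁻² vs m·s⁻²).

No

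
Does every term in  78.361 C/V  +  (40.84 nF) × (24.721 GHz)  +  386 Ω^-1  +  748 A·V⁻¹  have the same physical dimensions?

No

Expand each in SI base units:
  78.361 C/V:  C·V⁻¹ = s·A·(J·C⁻¹)⁻¹ = kg⁻¹·m⁻²·s⁴·A²
  (40.84 nF) × (24.721 GHz):  [kg⁻¹·m⁻²·s⁴·A²] · [s⁻¹] = kg⁻¹·m⁻²·s³·A²
  386 Ω^-1:  Ω⁻¹ = (V·A⁻¹)⁻¹ = kg⁻¹·m⁻²·s³·A²
  748 A·V⁻¹:  A·V⁻¹ = A·(J·C⁻¹)⁻¹ = kg⁻¹·m⁻²·s³·A²
The terms do not share a single dimension (kg⁻¹·m⁻²·s³·A² vs kg⁻¹·m⁻²·s⁴·A²).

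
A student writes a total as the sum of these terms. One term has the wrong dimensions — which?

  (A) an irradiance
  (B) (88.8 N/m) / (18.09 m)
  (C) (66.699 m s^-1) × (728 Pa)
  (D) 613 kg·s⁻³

(B)

Dimensions:
  (A) [irradiance] = kg·s⁻³
  (B) [kg·s⁻²] / [m] = kg·m⁻¹·s⁻²
  (C) [m·s⁻¹] · [kg·m⁻¹·s⁻²] = kg·s⁻³
  (D) kg·s⁻³
All reduce to kg·s⁻³ except (B), which is kg·m⁻¹·s⁻².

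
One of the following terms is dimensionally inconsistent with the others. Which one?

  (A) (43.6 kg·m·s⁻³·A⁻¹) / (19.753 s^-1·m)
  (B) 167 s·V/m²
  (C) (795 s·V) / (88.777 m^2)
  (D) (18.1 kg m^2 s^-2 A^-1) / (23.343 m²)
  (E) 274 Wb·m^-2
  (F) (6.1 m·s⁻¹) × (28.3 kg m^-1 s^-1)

(F)

Work out the base dimensions of each:
  (A) [kg·m·s⁻³·A⁻¹] / [m·s⁻¹] = kg·s⁻²·A⁻¹
  (B) V·s·m⁻² = J·C⁻¹·s·m⁻² = kg·s⁻²·A⁻¹
  (C) [kg·m²·s⁻²·A⁻¹] / [m²] = kg·s⁻²·A⁻¹
  (D) [kg·m²·s⁻²·A⁻¹] / [m²] = kg·s⁻²·A⁻¹
  (E) Wb·m⁻² = V·s·m⁻² = kg·s⁻²·A⁻¹
  (F) [m·s⁻¹] · [kg·m⁻¹·s⁻¹] = kg·s⁻²
All reduce to kg·s⁻²·A⁻¹ except (F), which is kg·s⁻².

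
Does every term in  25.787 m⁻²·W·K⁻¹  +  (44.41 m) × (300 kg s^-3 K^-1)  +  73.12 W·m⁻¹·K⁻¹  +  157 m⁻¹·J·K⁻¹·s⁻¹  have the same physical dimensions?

In SI base units:
  25.787 m⁻²·W·K⁻¹:  W·m⁻²·K⁻¹ = J·s⁻¹·m⁻²·K⁻¹ = kg·s⁻³·K⁻¹
  (44.41 m) × (300 kg s^-3 K^-1):  [m] · [kg·s⁻³·K⁻¹] = kg·m·s⁻³·K⁻¹
  73.12 W·m⁻¹·K⁻¹:  W·m⁻¹·K⁻¹ = J·s⁻¹·m⁻¹·K⁻¹ = kg·m·s⁻³·K⁻¹
  157 m⁻¹·J·K⁻¹·s⁻¹:  J·s⁻¹·m⁻¹·K⁻¹ = N·m·s⁻¹·m⁻¹·K⁻¹ = kg·m·s⁻³·K⁻¹
The terms do not share a single dimension (kg·m·s⁻³·K⁻¹ vs kg·s⁻³·K⁻¹).

No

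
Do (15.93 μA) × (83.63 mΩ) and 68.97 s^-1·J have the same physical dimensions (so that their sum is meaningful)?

No

Reduce each to base SI dimensions:
  (15.93 μA) × (83.63 mΩ):  [A] · [kg·m²·s⁻³·A⁻²] = kg·m²·s⁻³·A⁻¹
  68.97 s^-1·J:  J·s⁻¹ = N·m·s⁻¹ = kg·m²·s⁻³
kg·m²·s⁻³·A⁻¹ ≠ kg·m²·s⁻³, so they cannot be added.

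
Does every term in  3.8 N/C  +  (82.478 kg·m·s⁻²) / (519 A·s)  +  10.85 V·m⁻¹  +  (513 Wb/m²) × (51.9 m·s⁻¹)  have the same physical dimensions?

Reduce each to base SI dimensions:
  3.8 N/C:  N·C⁻¹ = kg·m·s⁻²·(s·A)⁻¹ = kg·m·s⁻³·A⁻¹
  (82.478 kg·m·s⁻²) / (519 A·s):  [kg·m·s⁻²] / [s·A] = kg·m·s⁻³·A⁻¹
  10.85 V·m⁻¹:  V·m⁻¹ = J·C⁻¹·m⁻¹ = kg·m·s⁻³·A⁻¹
  (513 Wb/m²) × (51.9 m·s⁻¹):  [kg·s⁻²·A⁻¹] · [m·s⁻¹] = kg·m·s⁻³·A⁻¹
Every term reduces to kg·m·s⁻³·A⁻¹.

Yes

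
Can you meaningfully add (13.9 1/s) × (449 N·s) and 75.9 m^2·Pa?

Yes

In SI base units:
  (13.9 1/s) × (449 N·s):  [s⁻¹] · [kg·m·s⁻¹] = kg·m·s⁻²
  75.9 m^2·Pa:  Pa·m² = N·m⁻²·m² = kg·m·s⁻²
Both are kg·m·s⁻², so they have the same dimensions and can be added.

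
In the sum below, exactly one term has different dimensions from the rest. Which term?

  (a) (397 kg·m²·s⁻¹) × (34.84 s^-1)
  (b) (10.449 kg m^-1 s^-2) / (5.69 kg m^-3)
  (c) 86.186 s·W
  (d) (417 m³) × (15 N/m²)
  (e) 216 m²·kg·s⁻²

Dimensions:
  (a) [kg·m²·s⁻¹] · [s⁻¹] = kg·m²·s⁻²
  (b) [kg·m⁻¹·s⁻²] / [kg·m⁻³] = m²·s⁻²
  (c) W·s = J·s⁻¹·s = kg·m²·s⁻²
  (d) [m³] · [kg·m⁻¹·s⁻²] = kg·m²·s⁻²
  (e) kg·m²·s⁻²
All reduce to kg·m²·s⁻² except (b), which is m²·s⁻².

(b)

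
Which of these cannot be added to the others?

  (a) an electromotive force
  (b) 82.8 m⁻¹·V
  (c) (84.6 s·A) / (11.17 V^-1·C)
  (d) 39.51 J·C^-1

Dimensions:
  (a) [electromotive force] = kg·m²·s⁻³·A⁻¹
  (b) V·m⁻¹ = J·C⁻¹·m⁻¹ = kg·m·s⁻³·A⁻¹
  (c) [s·A] / [kg⁻¹·m⁻²·s⁴·A²] = kg·m²·s⁻³·A⁻¹
  (d) J·C⁻¹ = N·m·(s·A)⁻¹ = kg·m²·s⁻³·A⁻¹
All reduce to kg·m²·s⁻³·A⁻¹ except (b), which is kg·m·s⁻³·A⁻¹.

(b)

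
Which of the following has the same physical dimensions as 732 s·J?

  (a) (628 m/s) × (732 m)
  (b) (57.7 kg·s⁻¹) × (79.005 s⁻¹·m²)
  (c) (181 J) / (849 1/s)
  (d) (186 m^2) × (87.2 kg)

(c)

Reference: J·s = N·m·s = kg·m²·s⁻¹.
Each option:
  (a) [m·s⁻¹] · [m] = m²·s⁻¹
  (b) [kg·s⁻¹] · [m²·s⁻¹] = kg·m²·s⁻²
  (c) [kg·m²·s⁻²] / [s⁻¹] = kg·m²·s⁻¹  ← same
  (d) [m²] · [kg] = kg·m²
Only (c) matches kg·m²·s⁻¹.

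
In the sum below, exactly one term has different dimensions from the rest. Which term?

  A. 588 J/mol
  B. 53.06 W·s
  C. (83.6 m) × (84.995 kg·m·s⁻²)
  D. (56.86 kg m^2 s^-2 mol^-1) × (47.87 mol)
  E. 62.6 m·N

A.

Work out the base dimensions of each:
  A. J·mol⁻¹ = N·m·mol⁻¹ = kg·m²·s⁻²·mol⁻¹
  B. W·s = J·s⁻¹·s = kg·m²·s⁻²
  C. [m] · [kg·m·s⁻²] = kg·m²·s⁻²
  D. [kg·m²·s⁻²·mol⁻¹] · [mol] = kg·m²·s⁻²
  E. N·m = kg·m·s⁻²·m = kg·m²·s⁻²
All reduce to kg·m²·s⁻² except A., which is kg·m²·s⁻²·mol⁻¹.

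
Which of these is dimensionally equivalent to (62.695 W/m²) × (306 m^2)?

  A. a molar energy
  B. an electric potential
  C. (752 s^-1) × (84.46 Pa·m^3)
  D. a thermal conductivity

Reference: [kg·s⁻³] · [m²] = kg·m²·s⁻³.
Each option:
  A. [molar energy] = kg·m²·s⁻²·mol⁻¹
  B. [electric potential] = kg·m²·s⁻³·A⁻¹
  C. [s⁻¹] · [kg·m²·s⁻²] = kg·m²·s⁻³  ← same
  D. [thermal conductivity] = kg·m·s⁻³·K⁻¹
Only C. matches kg·m²·s⁻³.

C.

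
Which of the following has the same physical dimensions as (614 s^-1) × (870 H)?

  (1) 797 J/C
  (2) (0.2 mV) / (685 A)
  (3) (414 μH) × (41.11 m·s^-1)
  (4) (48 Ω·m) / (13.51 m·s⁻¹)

Reference: [s⁻¹] · [kg·m²·s⁻²·A⁻²] = kg·m²·s⁻³·A⁻².
Each option:
  (1) J·C⁻¹ = N·m·(s·A)⁻¹ = kg·m²·s⁻³·A⁻¹
  (2) [kg·m²·s⁻³·A⁻¹] / [A] = kg·m²·s⁻³·A⁻²  ← same
  (3) [kg·m²·s⁻²·A⁻²] · [m·s⁻¹] = kg·m³·s⁻³·A⁻²
  (4) [kg·m³·s⁻³·A⁻²] / [m·s⁻¹] = kg·m²·s⁻²·A⁻²
Only (2) matches kg·m²·s⁻³·A⁻².

(2)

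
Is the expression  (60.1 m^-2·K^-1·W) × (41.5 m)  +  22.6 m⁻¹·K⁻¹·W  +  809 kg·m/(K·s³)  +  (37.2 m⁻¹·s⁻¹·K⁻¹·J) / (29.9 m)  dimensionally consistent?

No

Dimensions:
  (60.1 m^-2·K^-1·W) × (41.5 m):  [kg·s⁻³·K⁻¹] · [m] = kg·m·s⁻³·K⁻¹
  22.6 m⁻¹·K⁻¹·W:  W·m⁻¹·K⁻¹ = J·s⁻¹·m⁻¹·K⁻¹ = kg·m·s⁻³·K⁻¹
  809 kg·m/(K·s³):  kg·m·s⁻³·K⁻¹
  (37.2 m⁻¹·s⁻¹·K⁻¹·J) / (29.9 m):  [kg·m·s⁻³·K⁻¹] / [m] = kg·s⁻³·K⁻¹
The terms do not share a single dimension (kg·m·s⁻³·K⁻¹ vs kg·s⁻³·K⁻¹).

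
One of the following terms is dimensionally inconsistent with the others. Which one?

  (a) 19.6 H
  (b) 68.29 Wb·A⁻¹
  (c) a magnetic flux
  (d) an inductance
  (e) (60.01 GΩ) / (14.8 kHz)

Work out the base dimensions of each:
  (a) H = V·s·A⁻¹ = kg·m²·s⁻²·A⁻²
  (b) Wb·A⁻¹ = V·s·A⁻¹ = kg·m²·s⁻²·A⁻²
  (c) [magnetic flux] = kg·m²·s⁻²·A⁻¹
  (d) [inductance] = kg·m²·s⁻²·A⁻²
  (e) [kg·m²·s⁻³·A⁻²] / [s⁻¹] = kg·m²·s⁻²·A⁻²
All reduce to kg·m²·s⁻²·A⁻² except (c), which is kg·m²·s⁻²·A⁻¹.

(c)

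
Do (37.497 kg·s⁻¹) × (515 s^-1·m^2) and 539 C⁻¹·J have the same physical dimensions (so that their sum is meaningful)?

In SI base units:
  (37.497 kg·s⁻¹) × (515 s^-1·m^2):  [kg·s⁻¹] · [m²·s⁻¹] = kg·m²·s⁻²
  539 C⁻¹·J:  J·C⁻¹ = N·m·(s·A)⁻¹ = kg·m²·s⁻³·A⁻¹
kg·m²·s⁻² ≠ kg·m²·s⁻³·A⁻¹, so they cannot be added.

No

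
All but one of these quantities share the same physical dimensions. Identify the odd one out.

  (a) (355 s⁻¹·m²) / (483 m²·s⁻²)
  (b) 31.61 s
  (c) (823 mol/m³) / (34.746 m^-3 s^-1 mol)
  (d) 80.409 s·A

(d)

Dimensions:
  (a) [m²·s⁻¹] / [m²·s⁻²] = s
  (b) s
  (c) [m⁻³·mol] / [m⁻³·s⁻¹·mol] = s
  (d) A·s = s·A
All reduce to s except (d), which is s·A.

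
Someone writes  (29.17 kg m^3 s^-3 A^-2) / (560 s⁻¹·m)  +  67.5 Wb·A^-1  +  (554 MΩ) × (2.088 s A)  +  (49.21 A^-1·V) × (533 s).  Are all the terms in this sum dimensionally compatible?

Work out the base dimensions of each:
  (29.17 kg m^3 s^-3 A^-2) / (560 s⁻¹·m):  [kg·m³·s⁻³·A⁻²] / [m·s⁻¹] = kg·m²·s⁻²·A⁻²
  67.5 Wb·A^-1:  Wb·A⁻¹ = V·s·A⁻¹ = kg·m²·s⁻²·A⁻²
  (554 MΩ) × (2.088 s A):  [kg·m²·s⁻³·A⁻²] · [s·A] = kg·m²·s⁻²·A⁻¹
  (49.21 A^-1·V) × (533 s):  [kg·m²·s⁻³·A⁻²] · [s] = kg·m²·s⁻²·A⁻²
The terms do not share a single dimension (kg·m²·s⁻²·A⁻² vs kg·m²·s⁻²·A⁻¹).

No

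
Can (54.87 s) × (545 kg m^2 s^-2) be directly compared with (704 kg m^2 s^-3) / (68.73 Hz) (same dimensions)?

Expand each in SI base units:
  (54.87 s) × (545 kg m^2 s^-2):  [s] · [kg·m²·s⁻²] = kg·m²·s⁻¹
  (704 kg m^2 s^-3) / (68.73 Hz):  [kg·m²·s⁻³] / [s⁻¹] = kg·m²·s⁻²
kg·m²·s⁻¹ ≠ kg·m²·s⁻², so they cannot be added.

No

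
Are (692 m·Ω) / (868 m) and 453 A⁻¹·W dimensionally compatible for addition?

No

In SI base units:
  (692 m·Ω) / (868 m):  [kg·m³·s⁻³·A⁻²] / [m] = kg·m²·s⁻³·A⁻²
  453 A⁻¹·W:  W·A⁻¹ = J·s⁻¹·A⁻¹ = kg·m²·s⁻³·A⁻¹
kg·m²·s⁻³·A⁻² ≠ kg·m²·s⁻³·A⁻¹, so they cannot be added.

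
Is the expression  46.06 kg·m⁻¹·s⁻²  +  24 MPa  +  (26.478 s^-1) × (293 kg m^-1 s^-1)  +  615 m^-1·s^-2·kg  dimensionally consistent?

In SI base units:
  46.06 kg·m⁻¹·s⁻²:  kg·m⁻¹·s⁻²
  24 MPa:  Pa = N·m⁻² = kg·m⁻¹·s⁻²
  (26.478 s^-1) × (293 kg m^-1 s^-1):  [s⁻¹] · [kg·m⁻¹·s⁻¹] = kg·m⁻¹·s⁻²
  615 m^-1·s^-2·kg:  kg·m⁻¹·s⁻²
Every term reduces to kg·m⁻¹·s⁻².

Yes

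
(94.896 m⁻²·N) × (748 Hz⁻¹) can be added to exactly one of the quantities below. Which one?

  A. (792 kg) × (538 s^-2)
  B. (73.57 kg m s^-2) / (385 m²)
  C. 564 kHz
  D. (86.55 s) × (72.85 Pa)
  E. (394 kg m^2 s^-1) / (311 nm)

Reference: [kg·m⁻¹·s⁻²] · [s] = kg·m⁻¹·s⁻¹.
Each option:
  A. [kg] · [s⁻²] = kg·s⁻²
  B. [kg·m·s⁻²] / [m²] = kg·m⁻¹·s⁻²
  C. Hz = s⁻¹
  D. [s] · [kg·m⁻¹·s⁻²] = kg·m⁻¹·s⁻¹  ← same
  E. [kg·m²·s⁻¹] / [m] = kg·m·s⁻¹
Only D. matches kg·m⁻¹·s⁻¹.

D.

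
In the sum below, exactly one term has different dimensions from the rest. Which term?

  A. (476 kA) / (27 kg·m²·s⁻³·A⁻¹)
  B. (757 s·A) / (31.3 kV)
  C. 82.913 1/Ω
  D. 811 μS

B.

Dimensions:
  A. [A] / [kg·m²·s⁻³·A⁻¹] = kg⁻¹·m⁻²·s³·A²
  B. [s·A] / [kg·m²·s⁻³·A⁻¹] = kg⁻¹·m⁻²·s⁴·A²
  C. Ω⁻¹ = (V·A⁻¹)⁻¹ = kg⁻¹·m⁻²·s³·A²
  D. S = Ω⁻¹ = kg⁻¹·m⁻²·s³·A²
All reduce to kg⁻¹·m⁻²·s³·A² except B., which is kg⁻¹·m⁻²·s⁴·A².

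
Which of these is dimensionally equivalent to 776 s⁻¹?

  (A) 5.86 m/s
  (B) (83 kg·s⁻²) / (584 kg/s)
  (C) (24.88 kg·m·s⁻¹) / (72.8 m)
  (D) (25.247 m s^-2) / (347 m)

(B)

Reference: s⁻¹.
Each option:
  (A) m·s⁻¹
  (B) [kg·s⁻²] / [kg·s⁻¹] = s⁻¹  ← same
  (C) [kg·m·s⁻¹] / [m] = kg·s⁻¹
  (D) [m·s⁻²] / [m] = s⁻²
Only (B) matches s⁻¹.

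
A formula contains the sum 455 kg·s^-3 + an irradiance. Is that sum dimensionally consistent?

Dimensions:
  455 kg·s^-3:  kg·s⁻³
  an irradiance:  [irradiance] = kg·s⁻³
Both are kg·s⁻³, so they have the same dimensions and can be added.

Yes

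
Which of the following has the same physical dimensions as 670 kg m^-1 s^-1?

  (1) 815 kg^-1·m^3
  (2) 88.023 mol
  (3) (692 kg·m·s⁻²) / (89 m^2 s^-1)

(3)

Reference: kg·m⁻¹·s⁻¹.
Each option:
  (1) m³·kg⁻¹ = kg⁻¹·m³
  (2) mol
  (3) [kg·m·s⁻²] / [m²·s⁻¹] = kg·m⁻¹·s⁻¹  ← same
Only (3) matches kg·m⁻¹·s⁻¹.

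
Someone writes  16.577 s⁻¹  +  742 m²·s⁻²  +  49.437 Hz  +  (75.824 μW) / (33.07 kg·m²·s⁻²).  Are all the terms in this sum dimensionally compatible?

Dimensions:
  16.577 s⁻¹:  s⁻¹
  742 m²·s⁻²:  m²·s⁻²
  49.437 Hz:  Hz = s⁻¹
  (75.824 μW) / (33.07 kg·m²·s⁻²):  [kg·m²·s⁻³] / [kg·m²·s⁻²] = s⁻¹
The terms do not share a single dimension (m²·s⁻² vs s⁻¹).

No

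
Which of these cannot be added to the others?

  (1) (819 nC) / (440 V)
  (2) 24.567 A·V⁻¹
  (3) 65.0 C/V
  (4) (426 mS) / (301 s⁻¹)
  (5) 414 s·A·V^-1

Expand each in SI base units:
  (1) [s·A] / [kg·m²·s⁻³·A⁻¹] = kg⁻¹·m⁻²·s⁴·A²
  (2) A·V⁻¹ = A·(J·C⁻¹)⁻¹ = kg⁻¹·m⁻²·s³·A²
  (3) C·V⁻¹ = s·A·(J·C⁻¹)⁻¹ = kg⁻¹·m⁻²·s⁴·A²
  (4) [kg⁻¹·m⁻²·s³·A²] / [s⁻¹] = kg⁻¹·m⁻²·s⁴·A²
  (5) A·s·V⁻¹ = A·s·(J·C⁻¹)⁻¹ = kg⁻¹·m⁻²·s⁴·A²
All reduce to kg⁻¹·m⁻²·s⁴·A² except (2), which is kg⁻¹·m⁻²·s³·A².

(2)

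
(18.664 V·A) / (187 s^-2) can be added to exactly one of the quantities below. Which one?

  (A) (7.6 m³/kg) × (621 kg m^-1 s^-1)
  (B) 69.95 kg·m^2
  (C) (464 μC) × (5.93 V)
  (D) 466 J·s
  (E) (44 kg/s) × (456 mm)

(D)

Reference: [kg·m²·s⁻³] / [s⁻²] = kg·m²·s⁻¹.
Each option:
  (A) [kg⁻¹·m³] · [kg·m⁻¹·s⁻¹] = m²·s⁻¹
  (B) kg·m²
  (C) [s·A] · [kg·m²·s⁻³·A⁻¹] = kg·m²·s⁻²
  (D) J·s = N·m·s = kg·m²·s⁻¹  ← same
  (E) [kg·s⁻¹] · [m] = kg·m·s⁻¹
Only (D) matches kg·m²·s⁻¹.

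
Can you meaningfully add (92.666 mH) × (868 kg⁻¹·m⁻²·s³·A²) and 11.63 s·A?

In SI base units:
  (92.666 mH) × (868 kg⁻¹·m⁻²·s³·A²):  [kg·m²·s⁻²·A⁻²] · [kg⁻¹·m⁻²·s³·A²] = s
  11.63 s·A:  A·s = s·A
s ≠ s·A, so they cannot be added.

No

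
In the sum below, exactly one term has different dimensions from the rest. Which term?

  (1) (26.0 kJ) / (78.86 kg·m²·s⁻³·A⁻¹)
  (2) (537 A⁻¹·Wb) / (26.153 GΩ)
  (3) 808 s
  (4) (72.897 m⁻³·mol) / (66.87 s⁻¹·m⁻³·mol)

Expand each in SI base units:
  (1) [kg·m²·s⁻²] / [kg·m²·s⁻³·A⁻¹] = s·A
  (2) [kg·m²·s⁻²·A⁻²] / [kg·m²·s⁻³·A⁻²] = s
  (3) s
  (4) [m⁻³·mol] / [m⁻³·s⁻¹·mol] = s
All reduce to s except (1), which is s·A.

(1)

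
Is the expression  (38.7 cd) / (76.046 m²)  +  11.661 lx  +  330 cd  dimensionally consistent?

In SI base units:
  (38.7 cd) / (76.046 m²):  [cd] / [m²] = m⁻²·cd
  11.661 lx:  lx = lm·m⁻² = m⁻²·cd
  330 cd:  cd
The terms do not share a single dimension (cd vs m⁻²·cd).

No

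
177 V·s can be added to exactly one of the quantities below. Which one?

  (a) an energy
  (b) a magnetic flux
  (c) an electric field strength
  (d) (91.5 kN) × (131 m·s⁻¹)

(b)

Reference: V·s = J·C⁻¹·s = kg·m²·s⁻²·A⁻¹.
Each option:
  (a) [energy] = kg·m²·s⁻²
  (b) [magnetic flux] = kg·m²·s⁻²·A⁻¹  ← same
  (c) [electric field strength] = kg·m·s⁻³·A⁻¹
  (d) [kg·m·s⁻²] · [m·s⁻¹] = kg·m²·s⁻³
Only (b) matches kg·m²·s⁻²·A⁻¹.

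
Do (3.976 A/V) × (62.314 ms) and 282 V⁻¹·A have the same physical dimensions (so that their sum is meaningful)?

No

In SI base units:
  (3.976 A/V) × (62.314 ms):  [kg⁻¹·m⁻²·s³·A²] · [s] = kg⁻¹·m⁻²·s⁴·A²
  282 V⁻¹·A:  A·V⁻¹ = A·(J·C⁻¹)⁻¹ = kg⁻¹·m⁻²·s³·A²
kg⁻¹·m⁻²·s⁴·A² ≠ kg⁻¹·m⁻²·s³·A², so they cannot be added.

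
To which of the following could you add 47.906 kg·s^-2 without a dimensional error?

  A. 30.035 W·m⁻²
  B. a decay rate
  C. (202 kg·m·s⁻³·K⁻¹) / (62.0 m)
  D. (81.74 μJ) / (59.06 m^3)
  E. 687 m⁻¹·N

Reference: kg·s⁻².
Each option:
  A. W·m⁻² = J·s⁻¹·m⁻² = kg·s⁻³
  B. [decay rate] = s⁻¹
  C. [kg·m·s⁻³·K⁻¹] / [m] = kg·s⁻³·K⁻¹
  D. [kg·m²·s⁻²] / [m³] = kg·m⁻¹·s⁻²
  E. N·m⁻¹ = kg·m·s⁻²·m⁻¹ = kg·s⁻²  ← same
Only E. matches kg·s⁻².

E.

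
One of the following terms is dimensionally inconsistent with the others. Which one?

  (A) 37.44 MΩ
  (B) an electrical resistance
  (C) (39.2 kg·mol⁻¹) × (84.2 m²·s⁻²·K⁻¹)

Dimensions:
  (A) Ω = V·A⁻¹ = kg·m²·s⁻³·A⁻²
  (B) [electrical resistance] = kg·m²·s⁻³·A⁻²
  (C) [kg·mol⁻¹] · [m²·s⁻²·K⁻¹] = kg·m²·s⁻²·K⁻¹·mol⁻¹
All reduce to kg·m²·s⁻³·A⁻² except (C), which is kg·m²·s⁻²·K⁻¹·mol⁻¹.

(C)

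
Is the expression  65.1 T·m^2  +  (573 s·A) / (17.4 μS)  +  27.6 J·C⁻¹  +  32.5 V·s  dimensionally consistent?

Reduce each to base SI dimensions:
  65.1 T·m^2:  T·m² = Wb·m⁻²·m² = kg·m²·s⁻²·A⁻¹
  (573 s·A) / (17.4 μS):  [s·A] / [kg⁻¹·m⁻²·s³·A²] = kg·m²·s⁻²·A⁻¹
  27.6 J·C⁻¹:  J·C⁻¹ = N·m·(s·A)⁻¹ = kg·m²·s⁻³·A⁻¹
  32.5 V·s:  V·s = J·C⁻¹·s = kg·m²·s⁻²·A⁻¹
The terms do not share a single dimension (kg·m²·s⁻²·A⁻¹ vs kg·m²·s⁻³·A⁻¹).

No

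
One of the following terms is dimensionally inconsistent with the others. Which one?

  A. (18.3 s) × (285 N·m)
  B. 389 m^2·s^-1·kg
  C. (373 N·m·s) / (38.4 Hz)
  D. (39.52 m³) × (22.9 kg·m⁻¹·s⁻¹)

Reduce each to base SI dimensions:
  A. [s] · [kg·m²·s⁻²] = kg·m²·s⁻¹
  B. kg·m²·s⁻¹
  C. [kg·m²·s⁻¹] / [s⁻¹] = kg·m²
  D. [m³] · [kg·m⁻¹·s⁻¹] = kg·m²·s⁻¹
All reduce to kg·m²·s⁻¹ except C., which is kg·m².

C.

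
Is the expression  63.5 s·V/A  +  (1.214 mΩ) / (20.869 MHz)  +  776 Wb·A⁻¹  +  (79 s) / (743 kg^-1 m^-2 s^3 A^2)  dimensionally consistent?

Yes

Expand each in SI base units:
  63.5 s·V/A:  V·s·A⁻¹ = J·C⁻¹·s·A⁻¹ = kg·m²·s⁻²·A⁻²
  (1.214 mΩ) / (20.869 MHz):  [kg·m²·s⁻³·A⁻²] / [s⁻¹] = kg·m²·s⁻²·A⁻²
  776 Wb·A⁻¹:  Wb·A⁻¹ = V·s·A⁻¹ = kg·m²·s⁻²·A⁻²
  (79 s) / (743 kg^-1 m^-2 s^3 A^2):  [s] / [kg⁻¹·m⁻²·s³·A²] = kg·m²·s⁻²·A⁻²
Every term reduces to kg·m²·s⁻²·A⁻².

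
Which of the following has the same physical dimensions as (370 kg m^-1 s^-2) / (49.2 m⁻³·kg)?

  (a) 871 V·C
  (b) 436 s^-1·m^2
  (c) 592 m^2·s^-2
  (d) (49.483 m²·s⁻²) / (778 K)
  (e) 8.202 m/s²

(c)

Reference: [kg·m⁻¹·s⁻²] / [kg·m⁻³] = m²·s⁻².
Each option:
  (a) C·V = s·A·J·C⁻¹ = kg·m²·s⁻²
  (b) m²·s⁻¹
  (c) m²·s⁻²  ← same
  (d) [m²·s⁻²] / [K] = m²·s⁻²·K⁻¹
  (e) m·s⁻²
Only (c) matches m²·s⁻².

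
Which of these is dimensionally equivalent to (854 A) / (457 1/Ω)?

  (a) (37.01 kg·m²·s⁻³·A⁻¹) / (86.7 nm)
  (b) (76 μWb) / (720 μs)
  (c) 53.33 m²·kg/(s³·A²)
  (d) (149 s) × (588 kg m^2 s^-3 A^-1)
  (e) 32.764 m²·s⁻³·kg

Reference: [A] / [kg⁻¹·m⁻²·s³·A²] = kg·m²·s⁻³·A⁻¹.
Each option:
  (a) [kg·m²·s⁻³·A⁻¹] / [m] = kg·m·s⁻³·A⁻¹
  (b) [kg·m²·s⁻²·A⁻¹] / [s] = kg·m²·s⁻³·A⁻¹  ← same
  (c) kg·m²·s⁻³·A⁻²
  (d) [s] · [kg·m²·s⁻³·A⁻¹] = kg·m²·s⁻²·A⁻¹
  (e) kg·m²·s⁻³
Only (b) matches kg·m²·s⁻³·A⁻¹.

(b)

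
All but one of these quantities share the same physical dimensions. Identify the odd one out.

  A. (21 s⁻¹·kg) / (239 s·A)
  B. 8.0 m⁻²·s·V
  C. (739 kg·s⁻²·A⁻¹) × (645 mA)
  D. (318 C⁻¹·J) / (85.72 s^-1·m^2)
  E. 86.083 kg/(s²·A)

C.

Dimensions:
  A. [kg·s⁻¹] / [s·A] = kg·s⁻²·A⁻¹
  B. V·s·m⁻² = J·C⁻¹·s·m⁻² = kg·s⁻²·A⁻¹
  C. [kg·s⁻²·A⁻¹] · [A] = kg·s⁻²
  D. [kg·m²·s⁻³·A⁻¹] / [m²·s⁻¹] = kg·s⁻²·A⁻¹
  E. kg·s⁻²·A⁻¹
All reduce to kg·s⁻²·A⁻¹ except C., which is kg·s⁻².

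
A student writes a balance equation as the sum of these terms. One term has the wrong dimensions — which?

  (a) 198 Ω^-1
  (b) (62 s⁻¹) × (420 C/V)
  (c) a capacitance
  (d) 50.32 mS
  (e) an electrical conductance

Reduce each to base SI dimensions:
  (a) Ω⁻¹ = (V·A⁻¹)⁻¹ = kg⁻¹·m⁻²·s³·A²
  (b) [s⁻¹] · [kg⁻¹·m⁻²·s⁴·A²] = kg⁻¹·m⁻²·s³·A²
  (c) [capacitance] = kg⁻¹·m⁻²·s⁴·A²
  (d) S = Ω⁻¹ = kg⁻¹·m⁻²·s³·A²
  (e) [electrical conductance] = kg⁻¹·m⁻²·s³·A²
All reduce to kg⁻¹·m⁻²·s³·A² except (c), which is kg⁻¹·m⁻²·s⁴·A².

(c)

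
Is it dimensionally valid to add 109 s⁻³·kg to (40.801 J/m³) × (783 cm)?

No

In SI base units:
  109 s⁻³·kg:  kg·s⁻³
  (40.801 J/m³) × (783 cm):  [kg·m⁻¹·s⁻²] · [m] = kg·s⁻²
kg·s⁻³ ≠ kg·s⁻², so they cannot be added.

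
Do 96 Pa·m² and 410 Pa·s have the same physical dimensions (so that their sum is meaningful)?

No

Dimensions:
  96 Pa·m²:  Pa·m² = N·m⁻²·m² = kg·m·s⁻²
  410 Pa·s:  Pa·s = N·m⁻²·s = kg·m⁻¹·s⁻¹
kg·m·s⁻² ≠ kg·m⁻¹·s⁻¹, so they cannot be added.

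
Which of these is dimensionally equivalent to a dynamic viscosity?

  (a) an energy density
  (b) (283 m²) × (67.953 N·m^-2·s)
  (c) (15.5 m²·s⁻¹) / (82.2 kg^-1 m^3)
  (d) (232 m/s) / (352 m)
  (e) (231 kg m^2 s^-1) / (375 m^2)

Reference: [dynamic viscosity] = kg·m⁻¹·s⁻¹.
Each option:
  (a) [energy density] = kg·m⁻¹·s⁻²
  (b) [m²] · [kg·m⁻¹·s⁻¹] = kg·m·s⁻¹
  (c) [m²·s⁻¹] / [kg⁻¹·m³] = kg·m⁻¹·s⁻¹  ← same
  (d) [m·s⁻¹] / [m] = s⁻¹
  (e) [kg·m²·s⁻¹] / [m²] = kg·s⁻¹
Only (c) matches kg·m⁻¹·s⁻¹.

(c)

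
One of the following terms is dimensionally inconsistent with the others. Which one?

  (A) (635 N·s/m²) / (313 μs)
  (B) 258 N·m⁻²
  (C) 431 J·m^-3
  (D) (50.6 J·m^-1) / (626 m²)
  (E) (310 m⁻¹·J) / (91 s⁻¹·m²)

Work out the base dimensions of each:
  (A) [kg·m⁻¹·s⁻¹] / [s] = kg·m⁻¹·s⁻²
  (B) N·m⁻² = kg·m·s⁻²·m⁻² = kg·m⁻¹·s⁻²
  (C) J·m⁻³ = N·m·m⁻³ = kg·m⁻¹·s⁻²
  (D) [kg·m·s⁻²] / [m²] = kg·m⁻¹·s⁻²
  (E) [kg·m·s⁻²] / [m²·s⁻¹] = kg·m⁻¹·s⁻¹
All reduce to kg·m⁻¹·s⁻² except (E), which is kg·m⁻¹·s⁻¹.

(E)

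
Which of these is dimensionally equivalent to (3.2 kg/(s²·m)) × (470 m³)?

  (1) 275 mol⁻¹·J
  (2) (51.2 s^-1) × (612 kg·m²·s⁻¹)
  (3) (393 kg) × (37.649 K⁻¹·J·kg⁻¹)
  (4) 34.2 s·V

Reference: [kg·m⁻¹·s⁻²] · [m³] = kg·m²·s⁻².
Each option:
  (1) J·mol⁻¹ = N·m·mol⁻¹ = kg·m²·s⁻²·mol⁻¹
  (2) [s⁻¹] · [kg·m²·s⁻¹] = kg·m²·s⁻²  ← same
  (3) [kg] · [m²·s⁻²·K⁻¹] = kg·m²·s⁻²·K⁻¹
  (4) V·s = J·C⁻¹·s = kg·m²·s⁻²·A⁻¹
Only (2) matches kg·m²·s⁻².

(2)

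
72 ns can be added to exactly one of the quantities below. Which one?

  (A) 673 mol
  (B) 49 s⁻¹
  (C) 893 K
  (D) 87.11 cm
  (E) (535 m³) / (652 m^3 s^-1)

(E)

Reference: s.
Each option:
  (A) mol
  (B) s⁻¹
  (C) K
  (D) m
  (E) [m³] / [m³·s⁻¹] = s  ← same
Only (E) matches s.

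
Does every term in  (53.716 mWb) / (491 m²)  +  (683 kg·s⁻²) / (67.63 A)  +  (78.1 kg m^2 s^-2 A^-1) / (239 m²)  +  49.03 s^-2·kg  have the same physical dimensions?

No

Work out the base dimensions of each:
  (53.716 mWb) / (491 m²):  [kg·m²·s⁻²·A⁻¹] / [m²] = kg·s⁻²·A⁻¹
  (683 kg·s⁻²) / (67.63 A):  [kg·s⁻²] / [A] = kg·s⁻²·A⁻¹
  (78.1 kg m^2 s^-2 A^-1) / (239 m²):  [kg·m²·s⁻²·A⁻¹] / [m²] = kg·s⁻²·A⁻¹
  49.03 s^-2·kg:  kg·s⁻²
The terms do not share a single dimension (kg·s⁻² vs kg·s⁻²·A⁻¹).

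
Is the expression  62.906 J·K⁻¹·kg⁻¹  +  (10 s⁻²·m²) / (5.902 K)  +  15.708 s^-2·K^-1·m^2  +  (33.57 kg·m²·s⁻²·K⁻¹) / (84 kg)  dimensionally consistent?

Reduce each to base SI dimensions:
  62.906 J·K⁻¹·kg⁻¹:  J·kg⁻¹·K⁻¹ = N·m·kg⁻¹·K⁻¹ = m²·s⁻²·K⁻¹
  (10 s⁻²·m²) / (5.902 K):  [m²·s⁻²] / [K] = m²·s⁻²·K⁻¹
  15.708 s^-2·K^-1·m^2:  m²·s⁻²·K⁻¹
  (33.57 kg·m²·s⁻²·K⁻¹) / (84 kg):  [kg·m²·s⁻²·K⁻¹] / [kg] = m²·s⁻²·K⁻¹
Every term reduces to m²·s⁻²·K⁻¹.

Yes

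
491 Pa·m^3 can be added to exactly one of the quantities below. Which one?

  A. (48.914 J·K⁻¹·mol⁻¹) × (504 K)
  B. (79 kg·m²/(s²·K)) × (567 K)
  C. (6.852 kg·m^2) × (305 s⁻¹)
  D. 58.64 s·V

Reference: Pa·m³ = N·m⁻²·m³ = kg·m²·s⁻².
Each option:
  A. [kg·m²·s⁻²·K⁻¹·mol⁻¹] · [K] = kg·m²·s⁻²·mol⁻¹
  B. [kg·m²·s⁻²·K⁻¹] · [K] = kg·m²·s⁻²  ← same
  C. [kg·m²] · [s⁻¹] = kg·m²·s⁻¹
  D. V·s = J·C⁻¹·s = kg·m²·s⁻²·A⁻¹
Only B. matches kg·m²·s⁻².

B.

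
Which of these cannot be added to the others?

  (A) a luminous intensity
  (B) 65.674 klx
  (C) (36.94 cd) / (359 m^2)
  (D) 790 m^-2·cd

(A)

Dimensions:
  (A) [luminous intensity] = cd
  (B) lx = lm·m⁻² = m⁻²·cd
  (C) [cd] / [m²] = m⁻²·cd
  (D) cd·m⁻² = m⁻²·cd
All reduce to m⁻²·cd except (A), which is cd.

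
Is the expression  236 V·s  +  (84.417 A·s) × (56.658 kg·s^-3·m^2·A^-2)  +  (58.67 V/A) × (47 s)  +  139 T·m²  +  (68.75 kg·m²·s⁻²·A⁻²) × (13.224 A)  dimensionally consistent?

Dimensions:
  236 V·s:  V·s = J·C⁻¹·s = kg·m²·s⁻²·A⁻¹
  (84.417 A·s) × (56.658 kg·s^-3·m^2·A^-2):  [s·A] · [kg·m²·s⁻³·A⁻²] = kg·m²·s⁻²·A⁻¹
  (58.67 V/A) × (47 s):  [kg·m²·s⁻³·A⁻²] · [s] = kg·m²·s⁻²·A⁻²
  139 T·m²:  T·m² = Wb·m⁻²·m² = kg·m²·s⁻²·A⁻¹
  (68.75 kg·m²·s⁻²·A⁻²) × (13.224 A):  [kg·m²·s⁻²·A⁻²] · [A] = kg·m²·s⁻²·A⁻¹
The terms do not share a single dimension (kg·m²·s⁻²·A⁻² vs kg·m²·s⁻²·A⁻¹).

No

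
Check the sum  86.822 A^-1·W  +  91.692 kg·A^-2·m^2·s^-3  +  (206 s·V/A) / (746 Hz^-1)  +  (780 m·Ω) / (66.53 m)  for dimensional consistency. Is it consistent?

No

In SI base units:
  86.822 A^-1·W:  W·A⁻¹ = J·s⁻¹·A⁻¹ = kg·m²·s⁻³·A⁻¹
  91.692 kg·A^-2·m^2·s^-3:  kg·m²·s⁻³·A⁻²
  (206 s·V/A) / (746 Hz^-1):  [kg·m²·s⁻²·A⁻²] / [s] = kg·m²·s⁻³·A⁻²
  (780 m·Ω) / (66.53 m):  [kg·m³·s⁻³·A⁻²] / [m] = kg·m²·s⁻³·A⁻²
The terms do not share a single dimension (kg·m²·s⁻³·A⁻² vs kg·m²·s⁻³·A⁻¹).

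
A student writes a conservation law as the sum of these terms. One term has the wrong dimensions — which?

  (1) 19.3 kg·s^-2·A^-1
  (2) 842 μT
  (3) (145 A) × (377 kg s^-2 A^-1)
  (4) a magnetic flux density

Dimensions:
  (1) kg·s⁻²·A⁻¹
  (2) T = Wb·m⁻² = kg·s⁻²·A⁻¹
  (3) [A] · [kg·s⁻²·A⁻¹] = kg·s⁻²
  (4) [magnetic flux density] = kg·s⁻²·A⁻¹
All reduce to kg·s⁻²·A⁻¹ except (3), which is kg·s⁻².

(3)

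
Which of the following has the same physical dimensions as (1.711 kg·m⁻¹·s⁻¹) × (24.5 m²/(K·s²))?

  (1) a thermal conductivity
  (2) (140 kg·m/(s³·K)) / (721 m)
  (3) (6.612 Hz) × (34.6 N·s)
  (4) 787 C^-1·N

(1)

Reference: [kg·m⁻¹·s⁻¹] · [m²·s⁻²·K⁻¹] = kg·m·s⁻³·K⁻¹.
Each option:
  (1) [thermal conductivity] = kg·m·s⁻³·K⁻¹  ← same
  (2) [kg·m·s⁻³·K⁻¹] / [m] = kg·s⁻³·K⁻¹
  (3) [s⁻¹] · [kg·m·s⁻¹] = kg·m·s⁻²
  (4) N·C⁻¹ = kg·m·s⁻²·(s·A)⁻¹ = kg·m·s⁻³·A⁻¹
Only (1) matches kg·m·s⁻³·K⁻¹.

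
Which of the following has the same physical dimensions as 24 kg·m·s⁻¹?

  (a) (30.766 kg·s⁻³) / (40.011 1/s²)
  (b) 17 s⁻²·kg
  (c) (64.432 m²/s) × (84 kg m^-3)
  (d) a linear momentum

Reference: kg·m·s⁻¹.
Each option:
  (a) [kg·s⁻³] / [s⁻²] = kg·s⁻¹
  (b) kg·s⁻²
  (c) [m²·s⁻¹] · [kg·m⁻³] = kg·m⁻¹·s⁻¹
  (d) [linear momentum] = kg·m·s⁻¹  ← same
Only (d) matches kg·m·s⁻¹.

(d)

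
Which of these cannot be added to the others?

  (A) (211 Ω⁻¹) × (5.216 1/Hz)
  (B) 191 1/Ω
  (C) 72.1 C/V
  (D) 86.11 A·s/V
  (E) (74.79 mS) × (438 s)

Work out the base dimensions of each:
  (A) [kg⁻¹·m⁻²·s³·A²] · [s] = kg⁻¹·m⁻²·s⁴·A²
  (B) Ω⁻¹ = (V·A⁻¹)⁻¹ = kg⁻¹·m⁻²·s³·A²
  (C) C·V⁻¹ = s·A·(J·C⁻¹)⁻¹ = kg⁻¹·m⁻²·s⁴·A²
  (D) A·s·V⁻¹ = A·s·(J·C⁻¹)⁻¹ = kg⁻¹·m⁻²·s⁴·A²
  (E) [kg⁻¹·m⁻²·s³·A²] · [s] = kg⁻¹·m⁻²·s⁴·A²
All reduce to kg⁻¹·m⁻²·s⁴·A² except (B), which is kg⁻¹·m⁻²·s³·A².

(B)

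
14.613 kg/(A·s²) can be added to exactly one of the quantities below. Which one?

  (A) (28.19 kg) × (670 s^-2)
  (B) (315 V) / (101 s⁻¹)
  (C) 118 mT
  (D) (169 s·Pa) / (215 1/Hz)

(C)

Reference: kg·s⁻²·A⁻¹.
Each option:
  (A) [kg] · [s⁻²] = kg·s⁻²
  (B) [kg·m²·s⁻³·A⁻¹] / [s⁻¹] = kg·m²·s⁻²·A⁻¹
  (C) T = Wb·m⁻² = kg·s⁻²·A⁻¹  ← same
  (D) [kg·m⁻¹·s⁻¹] / [s] = kg·m⁻¹·s⁻²
Only (C) matches kg·s⁻²·A⁻¹.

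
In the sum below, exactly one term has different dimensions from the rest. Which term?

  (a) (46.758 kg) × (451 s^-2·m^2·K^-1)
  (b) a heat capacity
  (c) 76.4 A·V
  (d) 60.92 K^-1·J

Work out the base dimensions of each:
  (a) [kg] · [m²·s⁻²·K⁻¹] = kg·m²·s⁻²·K⁻¹
  (b) [heat capacity] = kg·m²·s⁻²·K⁻¹
  (c) V·A = J·C⁻¹·A = kg·m²·s⁻³
  (d) J·K⁻¹ = N·m·K⁻¹ = kg·m²·s⁻²·K⁻¹
All reduce to kg·m²·s⁻²·K⁻¹ except (c), which is kg·m²·s⁻³.

(c)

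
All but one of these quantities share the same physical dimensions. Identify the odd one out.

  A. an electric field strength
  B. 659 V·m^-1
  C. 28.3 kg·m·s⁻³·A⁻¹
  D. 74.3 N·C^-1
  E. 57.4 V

In SI base units:
  A. [electric field strength] = kg·m·s⁻³·A⁻¹
  B. V·m⁻¹ = J·C⁻¹·m⁻¹ = kg·m·s⁻³·A⁻¹
  C. kg·m·s⁻³·A⁻¹
  D. N·C⁻¹ = kg·m·s⁻²·(s·A)⁻¹ = kg·m·s⁻³·A⁻¹
  E. V = J·C⁻¹ = kg·m²·s⁻³·A⁻¹
All reduce to kg·m·s⁻³·A⁻¹ except E., which is kg·m²·s⁻³·A⁻¹.

E.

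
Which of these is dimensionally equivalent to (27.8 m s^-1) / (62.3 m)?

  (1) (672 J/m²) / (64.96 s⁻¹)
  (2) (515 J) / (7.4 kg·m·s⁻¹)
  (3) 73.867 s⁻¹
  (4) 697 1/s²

Reference: [m·s⁻¹] / [m] = s⁻¹.
Each option:
  (1) [kg·s⁻²] / [s⁻¹] = kg·s⁻¹
  (2) [kg·m²·s⁻²] / [kg·m·s⁻¹] = m·s⁻¹
  (3) s⁻¹  ← same
  (4) s⁻²
Only (3) matches s⁻¹.

(3)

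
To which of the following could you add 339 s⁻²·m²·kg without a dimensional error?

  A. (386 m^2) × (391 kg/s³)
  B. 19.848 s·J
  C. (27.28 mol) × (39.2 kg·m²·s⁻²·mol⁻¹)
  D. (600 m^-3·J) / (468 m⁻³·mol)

Reference: kg·m²·s⁻².
Each option:
  A. [m²] · [kg·s⁻³] = kg·m²·s⁻³
  B. J·s = N·m·s = kg·m²·s⁻¹
  C. [mol] · [kg·m²·s⁻²·mol⁻¹] = kg·m²·s⁻²  ← same
  D. [kg·m⁻¹·s⁻²] / [m⁻³·mol] = kg·m²·s⁻²·mol⁻¹
Only C. matches kg·m²·s⁻².

C.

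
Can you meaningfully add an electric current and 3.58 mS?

No

In SI base units:
  an electric current:  [electric current] = A
  3.58 mS:  S = Ω⁻¹ = kg⁻¹·m⁻²·s³·A²
A ≠ kg⁻¹·m⁻²·s³·A², so they cannot be added.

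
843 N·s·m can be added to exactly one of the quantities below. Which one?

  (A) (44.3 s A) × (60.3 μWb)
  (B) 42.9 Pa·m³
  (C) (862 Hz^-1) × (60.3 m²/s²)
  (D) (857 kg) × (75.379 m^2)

(A)

Reference: N·m·s = kg·m·s⁻²·m·s = kg·m²·s⁻¹.
Each option:
  (A) [s·A] · [kg·m²·s⁻²·A⁻¹] = kg·m²·s⁻¹  ← same
  (B) Pa·m³ = N·m⁻²·m³ = kg·m²·s⁻²
  (C) [s] · [m²·s⁻²] = m²·s⁻¹
  (D) [kg] · [m²] = kg·m²
Only (A) matches kg·m²·s⁻¹.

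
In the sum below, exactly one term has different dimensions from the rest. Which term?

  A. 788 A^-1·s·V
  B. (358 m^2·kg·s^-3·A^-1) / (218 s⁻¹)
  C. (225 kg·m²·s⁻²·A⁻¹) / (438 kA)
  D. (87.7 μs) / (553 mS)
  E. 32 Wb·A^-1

Work out the base dimensions of each:
  A. V·s·A⁻¹ = J·C⁻¹·s·A⁻¹ = kg·m²·s⁻²·A⁻²
  B. [kg·m²·s⁻³·A⁻¹] / [s⁻¹] = kg·m²·s⁻²·A⁻¹
  C. [kg·m²·s⁻²·A⁻¹] / [A] = kg·m²·s⁻²·A⁻²
  D. [s] / [kg⁻¹·m⁻²·s³·A²] = kg·m²·s⁻²·A⁻²
  E. Wb·A⁻¹ = V·s·A⁻¹ = kg·m²·s⁻²·A⁻²
All reduce to kg·m²·s⁻²·A⁻² except B., which is kg·m²·s⁻²·A⁻¹.

B.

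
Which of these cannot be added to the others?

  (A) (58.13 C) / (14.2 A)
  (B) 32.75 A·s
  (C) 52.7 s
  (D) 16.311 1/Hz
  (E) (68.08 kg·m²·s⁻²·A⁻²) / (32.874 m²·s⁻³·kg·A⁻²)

(B)

Work out the base dimensions of each:
  (A) [s·A] / [A] = s
  (B) A·s = s·A
  (C) s
  (D) Hz⁻¹ = (s⁻¹)⁻¹ = s
  (E) [kg·m²·s⁻²·A⁻²] / [kg·m²·s⁻³·A⁻²] = s
All reduce to s except (B), which is s·A.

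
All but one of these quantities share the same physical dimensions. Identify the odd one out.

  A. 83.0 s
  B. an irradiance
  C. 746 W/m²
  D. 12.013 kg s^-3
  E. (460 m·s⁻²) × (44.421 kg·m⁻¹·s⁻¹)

In SI base units:
  A. s
  B. [irradiance] = kg·s⁻³
  C. W·m⁻² = J·s⁻¹·m⁻² = kg·s⁻³
  D. kg·s⁻³
  E. [m·s⁻²] · [kg·m⁻¹·s⁻¹] = kg·s⁻³
All reduce to kg·s⁻³ except A., which is s.

A.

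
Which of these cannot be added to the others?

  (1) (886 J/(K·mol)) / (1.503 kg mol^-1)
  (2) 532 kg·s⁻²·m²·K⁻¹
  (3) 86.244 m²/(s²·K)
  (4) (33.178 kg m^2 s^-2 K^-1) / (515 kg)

(2)

Work out the base dimensions of each:
  (1) [kg·m²·s⁻²·K⁻¹·mol⁻¹] / [kg·mol⁻¹] = m²·s⁻²·K⁻¹
  (2) kg·m²·s⁻²·K⁻¹
  (3) m²·s⁻²·K⁻¹
  (4) [kg·m²·s⁻²·K⁻¹] / [kg] = m²·s⁻²·K⁻¹
All reduce to m²·s⁻²·K⁻¹ except (2), which is kg·m²·s⁻²·K⁻¹.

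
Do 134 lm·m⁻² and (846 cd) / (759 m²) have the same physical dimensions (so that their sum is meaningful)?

Yes

Reduce each to base SI dimensions:
  134 lm·m⁻²:  lm·m⁻² = cd·m⁻² = m⁻²·cd
  (846 cd) / (759 m²):  [cd] / [m²] = m⁻²·cd
Both are m⁻²·cd, so they have the same dimensions and can be added.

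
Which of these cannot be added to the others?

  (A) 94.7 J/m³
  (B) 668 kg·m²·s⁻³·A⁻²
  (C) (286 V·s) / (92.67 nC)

Expand each in SI base units:
  (A) J·m⁻³ = N·m·m⁻³ = kg·m⁻¹·s⁻²
  (B) kg·m²·s⁻³·A⁻²
  (C) [kg·m²·s⁻²·A⁻¹] / [s·A] = kg·m²·s⁻³·A⁻²
All reduce to kg·m²·s⁻³·A⁻² except (A), which is kg·m⁻¹·s⁻².

(A)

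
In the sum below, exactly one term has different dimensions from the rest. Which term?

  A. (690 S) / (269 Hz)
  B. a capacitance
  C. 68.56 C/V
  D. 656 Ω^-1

Expand each in SI base units:
  A. [kg⁻¹·m⁻²·s³·A²] / [s⁻¹] = kg⁻¹·m⁻²·s⁴·A²
  B. [capacitance] = kg⁻¹·m⁻²·s⁴·A²
  C. C·V⁻¹ = s·A·(J·C⁻¹)⁻¹ = kg⁻¹·m⁻²·s⁴·A²
  D. Ω⁻¹ = (V·A⁻¹)⁻¹ = kg⁻¹·m⁻²·s³·A²
All reduce to kg⁻¹·m⁻²·s⁴·A² except D., which is kg⁻¹·m⁻²·s³·A².

D.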